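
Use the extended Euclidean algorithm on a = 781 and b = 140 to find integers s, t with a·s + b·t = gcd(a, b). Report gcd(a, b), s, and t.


Euclidean algorithm on (781, 140) — divide until remainder is 0:
  781 = 5 · 140 + 81
  140 = 1 · 81 + 59
  81 = 1 · 59 + 22
  59 = 2 · 22 + 15
  22 = 1 · 15 + 7
  15 = 2 · 7 + 1
  7 = 7 · 1 + 0
gcd(781, 140) = 1.
Track Bezout coefficients alongside the remainders: start with r₀ = 781 = a·1 + b·0 (s = 1, t = 0) and r₁ = 140 = a·0 + b·1 (s = 0, t = 1); each new remainder r_{k+1} = r_{k-1} − q_k·r_k inherits s_{k+1} = s_{k-1} − q_k·s_k, t_{k+1} = t_{k-1} − q_k·t_k, so r_k = a·s_k + b·t_k at every step:
  q = 5: r = 81, s = 1 − 5·0 = 1, t = 0 − 5·1 = -5  (check: 781·1 + 140·(-5) = 81)
  q = 1: r = 59, s = 0 − 1·1 = -1, t = 1 − 1·(-5) = 6  (check: 781·(-1) + 140·6 = 59)
  q = 1: r = 22, s = 1 − 1·(-1) = 2, t = -5 − 1·6 = -11  (check: 781·2 + 140·(-11) = 22)
  q = 2: r = 15, s = -1 − 2·2 = -5, t = 6 − 2·(-11) = 28  (check: 781·(-5) + 140·28 = 15)
  q = 1: r = 7, s = 2 − 1·(-5) = 7, t = -11 − 1·28 = -39  (check: 781·7 + 140·(-39) = 7)
  q = 2: r = 1, s = -5 − 2·7 = -19, t = 28 − 2·(-39) = 106  (check: 781·(-19) + 140·106 = 1)
The row with r = 1 (the gcd) gives the Bezout coefficients s = -19, t = 106.
Result: 781 · (-19) + 140 · (106) = 1.

gcd(781, 140) = 1; s = -19, t = 106 (check: 781·(-19) + 140·106 = 1).


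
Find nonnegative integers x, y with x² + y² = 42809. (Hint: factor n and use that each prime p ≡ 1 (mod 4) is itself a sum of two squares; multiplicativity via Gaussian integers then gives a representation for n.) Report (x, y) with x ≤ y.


Step 1: Factor n = 42809 = 13 · 37 · 89.
Step 2: Check the mod-4 condition on each prime factor: 13 ≡ 1 (mod 4), exponent 1; 37 ≡ 1 (mod 4), exponent 1; 89 ≡ 1 (mod 4), exponent 1.
All primes ≡ 3 (mod 4) appear to even exponent (or don't appear), so by the two-squares theorem n IS expressible as a sum of two squares.
Step 3: Build a representation. Here n = 13 · 37 · 89 is a product of primes ≡ 1 (mod 4). Each prime p ≡ 1 (mod 4) is itself a sum of two squares; find a² by testing p − a² for a perfect square:
  13: 13 − 1² = 12, 13 − 2² = 9 = 3² ⇒ 13 = 2² + 3².
  37: 37 − 1² = 36 = 6² ⇒ 37 = 1² + 6².
  89: 89 − 1² = 88, 89 − 2² = 85, 89 − 3² = 80, 89 − 4² = 73, 89 − 5² = 64 = 8² ⇒ 89 = 5² + 8².
  Combine using the Brahmagupta–Fibonacci identity (a² + b²)(c² + d²) = (ac − bd)² + (ad + bc)² = (ac + bd)² + (ad − bc)²:
  13 · 37 = 481: from (2² + 3²)(1² + 6²), take (2·1 − 3·6, 2·6 + 3·1) = (2 − 18, 12 + 3) = (-16, 15); dropping signs (only squares matter) gives (16, 15); check 16² + 15² = 256 + 225 = 481 ✓.
  481 · 89 = 42809: from (16² + 15²)(5² + 8²), take (16·5 − 15·8, 16·8 + 15·5) = (80 − 120, 128 + 75) = (-40, 203); dropping signs (only squares matter) gives (40, 203); check 40² + 203² = 1600 + 41209 = 42809 ✓.
Step 4: Order so x ≤ y and verify: 40² + 203² = 1600 + 41209 = 42809 = n. ✓

n = 42809 = 40² + 203² (one valid representation with x ≤ y).


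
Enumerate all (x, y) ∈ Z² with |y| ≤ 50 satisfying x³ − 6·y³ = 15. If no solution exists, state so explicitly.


The equation is x³ - 6y³ = 15. For fixed y, x³ = 6·y³ + 15, so a solution requires the RHS to be a perfect cube.
Strategy: iterate y from -50 to 50, compute RHS = 6·y³ + 15, and check whether it is a (positive or negative) perfect cube.
Check small values of y:
  y = 0: RHS = 15 is not a perfect cube.
  y = 1: RHS = 21 is not a perfect cube.
  y = -1: RHS = 9 is not a perfect cube.
  y = 2: RHS = 63 is not a perfect cube.
  y = -2: RHS = -33 is not a perfect cube.
  y = 3: RHS = 177 is not a perfect cube.
  y = -3: RHS = -147 is not a perfect cube.
Continuing the search up to |y| = 50 finds no solutions either.
No (x, y) in the scanned range satisfies the equation.

No integer solutions with |y| ≤ 50.


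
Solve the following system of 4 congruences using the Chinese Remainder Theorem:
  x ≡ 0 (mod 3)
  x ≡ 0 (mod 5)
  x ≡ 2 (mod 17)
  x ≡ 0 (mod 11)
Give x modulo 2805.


Product of moduli M = 3 · 5 · 17 · 11 = 2805.
Merge one congruence at a time:
  Start: x ≡ 0 (mod 3).
  Combine with x ≡ 0 (mod 5); new modulus lcm = 15.
    Write x = 0 + 3·t and substitute into x ≡ 0 (mod 5): 3·t ≡ 0 − 0 = 0 (mod 5).
    The inverse of 3 mod 5 is 2 (since 3·2 = 6 = 1·5 + 1), so t ≡ 2·0 = 0 ≡ 0 (mod 5).
    Then x = 0 + 3·0 = 0, valid modulo lcm(3, 5) = 15: x ≡ 0 (mod 15).
  Combine with x ≡ 2 (mod 17); new modulus lcm = 255.
    Write x = 0 + 15·t and substitute into x ≡ 2 (mod 17): 15·t ≡ 2 − 0 = 2 (mod 17).
    The inverse of 15 mod 17 is 8 (since 15·8 = 120 = 7·17 + 1), so t ≡ 8·2 = 16 ≡ 16 (mod 17).
    Then x = 0 + 15·16 = 240, valid modulo lcm(15, 17) = 255: x ≡ 240 (mod 255).
  Combine with x ≡ 0 (mod 11); new modulus lcm = 2805.
    Write x = 240 + 255·t and substitute into x ≡ 0 (mod 11): 255·t ≡ 0 − 240 = -240 (mod 11).
    Reduce coefficients mod 11: 2·t ≡ 2 (mod 11).
    The inverse of 2 mod 11 is 6 (since 2·6 = 12 = 1·11 + 1), so t ≡ 6·2 = 12 ≡ 1 (mod 11).
    Then x = 240 + 255·1 = 495, valid modulo lcm(255, 11) = 2805: x ≡ 495 (mod 2805).
Verify against each original: 495 mod 3 = 0, 495 mod 5 = 0, 495 mod 17 = 2, 495 mod 11 = 0.

x ≡ 495 (mod 2805).


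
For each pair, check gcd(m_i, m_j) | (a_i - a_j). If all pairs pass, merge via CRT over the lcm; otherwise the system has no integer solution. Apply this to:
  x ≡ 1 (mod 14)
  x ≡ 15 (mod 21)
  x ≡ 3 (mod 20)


Moduli 14, 21, 20 are not pairwise coprime, so CRT works modulo lcm(m_i) when all pairwise compatibility conditions hold.
Pairwise compatibility: gcd(m_i, m_j) must divide a_i - a_j for every pair.
Merge one congruence at a time:
  Start: x ≡ 1 (mod 14).
  Combine with x ≡ 15 (mod 21): gcd(14, 21) = 7; 15 - 1 = 14, which IS divisible by 7, so compatible.
    Write x = 1 + 14·t and substitute into x ≡ 15 (mod 21): 14·t ≡ 15 − 1 = 14 (mod 21).
    Divide the congruence (and modulus) by g = 7: 2·t ≡ 2 (mod 3).
    The inverse of 2 mod 3 is 2 (since 2·2 = 4 = 1·3 + 1), so t ≡ 2·2 = 4 ≡ 1 (mod 3).
    Then x = 1 + 14·1 = 15, valid modulo lcm(14, 21) = 42: x ≡ 15 (mod 42).
  Combine with x ≡ 3 (mod 20): gcd(42, 20) = 2; 3 - 15 = -12, which IS divisible by 2, so compatible.
    Write x = 15 + 42·t and substitute into x ≡ 3 (mod 20): 42·t ≡ 3 − 15 = -12 (mod 20).
    Divide the congruence (and modulus) by g = 2: 21·t ≡ -6 (mod 10).
    Reduce coefficients mod 10: 1·t ≡ 4 (mod 10).
    So t ≡ 4 (mod 10).
    Then x = 15 + 42·4 = 183, valid modulo lcm(42, 20) = 420: x ≡ 183 (mod 420).
Verify: 183 mod 14 = 1, 183 mod 21 = 15, 183 mod 20 = 3.

x ≡ 183 (mod 420).


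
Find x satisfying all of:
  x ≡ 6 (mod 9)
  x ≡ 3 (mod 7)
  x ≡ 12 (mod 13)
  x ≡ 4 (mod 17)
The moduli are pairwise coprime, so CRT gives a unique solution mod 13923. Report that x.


Product of moduli M = 9 · 7 · 13 · 17 = 13923.
Merge one congruence at a time:
  Start: x ≡ 6 (mod 9).
  Combine with x ≡ 3 (mod 7); new modulus lcm = 63.
    Write x = 6 + 9·t and substitute into x ≡ 3 (mod 7): 9·t ≡ 3 − 6 = -3 (mod 7).
    Reduce coefficients mod 7: 2·t ≡ 4 (mod 7).
    The inverse of 2 mod 7 is 4 (since 2·4 = 8 = 1·7 + 1), so t ≡ 4·4 = 16 ≡ 2 (mod 7).
    Then x = 6 + 9·2 = 24, valid modulo lcm(9, 7) = 63: x ≡ 24 (mod 63).
  Combine with x ≡ 12 (mod 13); new modulus lcm = 819.
    Write x = 24 + 63·t and substitute into x ≡ 12 (mod 13): 63·t ≡ 12 − 24 = -12 (mod 13).
    Reduce coefficients mod 13: 11·t ≡ 1 (mod 13).
    The inverse of 11 mod 13 is 6 (since 11·6 = 66 = 5·13 + 1), so t ≡ 6·1 = 6 ≡ 6 (mod 13).
    Then x = 24 + 63·6 = 402, valid modulo lcm(63, 13) = 819: x ≡ 402 (mod 819).
  Combine with x ≡ 4 (mod 17); new modulus lcm = 13923.
    Write x = 402 + 819·t and substitute into x ≡ 4 (mod 17): 819·t ≡ 4 − 402 = -398 (mod 17).
    Reduce coefficients mod 17: 3·t ≡ 10 (mod 17).
    The inverse of 3 mod 17 is 6 (since 3·6 = 18 = 1·17 + 1), so t ≡ 6·10 = 60 ≡ 9 (mod 17).
    Then x = 402 + 819·9 = 7773, valid modulo lcm(819, 17) = 13923: x ≡ 7773 (mod 13923).
Verify against each original: 7773 mod 9 = 6, 7773 mod 7 = 3, 7773 mod 13 = 12, 7773 mod 17 = 4.

x ≡ 7773 (mod 13923).


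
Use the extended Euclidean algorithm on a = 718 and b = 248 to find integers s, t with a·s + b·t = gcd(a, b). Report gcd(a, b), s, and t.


Euclidean algorithm on (718, 248) — divide until remainder is 0:
  718 = 2 · 248 + 222
  248 = 1 · 222 + 26
  222 = 8 · 26 + 14
  26 = 1 · 14 + 12
  14 = 1 · 12 + 2
  12 = 6 · 2 + 0
gcd(718, 248) = 2.
Track Bezout coefficients alongside the remainders: start with r₀ = 718 = a·1 + b·0 (s = 1, t = 0) and r₁ = 248 = a·0 + b·1 (s = 0, t = 1); each new remainder r_{k+1} = r_{k-1} − q_k·r_k inherits s_{k+1} = s_{k-1} − q_k·s_k, t_{k+1} = t_{k-1} − q_k·t_k, so r_k = a·s_k + b·t_k at every step:
  q = 2: r = 222, s = 1 − 2·0 = 1, t = 0 − 2·1 = -2  (check: 718·1 + 248·(-2) = 222)
  q = 1: r = 26, s = 0 − 1·1 = -1, t = 1 − 1·(-2) = 3  (check: 718·(-1) + 248·3 = 26)
  q = 8: r = 14, s = 1 − 8·(-1) = 9, t = -2 − 8·3 = -26  (check: 718·9 + 248·(-26) = 14)
  q = 1: r = 12, s = -1 − 1·9 = -10, t = 3 − 1·(-26) = 29  (check: 718·(-10) + 248·29 = 12)
  q = 1: r = 2, s = 9 − 1·(-10) = 19, t = -26 − 1·29 = -55  (check: 718·19 + 248·(-55) = 2)
The row with r = 2 (the gcd) gives the Bezout coefficients s = 19, t = -55.
Result: 718 · (19) + 248 · (-55) = 2.

gcd(718, 248) = 2; s = 19, t = -55 (check: 718·19 + 248·(-55) = 2).


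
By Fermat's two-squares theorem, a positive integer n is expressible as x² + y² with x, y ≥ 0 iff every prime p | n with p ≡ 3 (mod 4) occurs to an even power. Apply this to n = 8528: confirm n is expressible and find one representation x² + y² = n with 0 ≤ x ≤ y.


Step 1: Factor n = 8528 = 2^4 · 13 · 41.
Step 2: Check the mod-4 condition on each prime factor: 2 = 2 (special); 13 ≡ 1 (mod 4), exponent 1; 41 ≡ 1 (mod 4), exponent 1.
All primes ≡ 3 (mod 4) appear to even exponent (or don't appear), so by the two-squares theorem n IS expressible as a sum of two squares.
Step 3: Build a representation. Group n = k² · m with k = 4 and m = 13 · 41 = 533 (a product of primes ≡ 1 (mod 4)); a representation of m scales to one of n via (k·x)² + (k·y)² = k²(x² + y²). Each prime p ≡ 1 (mod 4) is itself a sum of two squares; find a² by testing p − a² for a perfect square:
  13: 13 − 1² = 12, 13 − 2² = 9 = 3² ⇒ 13 = 2² + 3².
  41: 41 − 1² = 40, 41 − 2² = 37, 41 − 3² = 32, 41 − 4² = 25 = 5² ⇒ 41 = 4² + 5².
  Combine using the Brahmagupta–Fibonacci identity (a² + b²)(c² + d²) = (ac − bd)² + (ad + bc)² = (ac + bd)² + (ad − bc)²:
  13 · 41 = 533: from (2² + 3²)(4² + 5²), take (2·4 − 3·5, 2·5 + 3·4) = (8 − 15, 10 + 12) = (-7, 22); dropping signs (only squares matter) gives (7, 22); check 7² + 22² = 49 + 484 = 533 ✓.
  Scale by k = 4: (4·7, 4·22) = (28, 88).
Step 4: Order so x ≤ y and verify: 28² + 88² = 784 + 7744 = 8528 = n. ✓

n = 8528 = 28² + 88² (one valid representation with x ≤ y).


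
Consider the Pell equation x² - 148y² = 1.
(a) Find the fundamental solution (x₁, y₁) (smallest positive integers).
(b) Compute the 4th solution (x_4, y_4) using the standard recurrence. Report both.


Step 1: Find the fundamental solution (x₁, y₁) of x² - 148y² = 1.
  Expand √148 as a continued fraction. a₀ = ⌊√148⌋ = 12; iterate m_{k+1} = d_k·a_k − m_k, d_{k+1} = (148 − m_{k+1}²)/d_k, a_{k+1} = ⌊(a₀ + m_{k+1})/d_{k+1}⌋ (starting m₀ = 0, d₀ = 1), with convergents p_k = a_k·p_{k-1} + p_{k-2}, q_k = a_k·q_{k-1} + q_{k-2} (p₋₁ = 1, q₋₁ = 0):
  k = 0: a₀ = 12; p₀/q₀ = 12/1; p₀² − 148·q₀² = 144 − 148 = -4.
  k = 1: m = 12, d = 4, a = ⌊(12 + 12)/4⌋ = 6; p/q = (6·12 + 1)/(6·1 + 0) = 73/6; p² − 148·q² = 5329 − 5328 = 1.
  The first convergent with p² − 148·q² = 1 gives the fundamental solution (x₁, y₁) = (73, 6).
Step 2: Apply the recurrence (x_{n+1}, y_{n+1}) = (x₁x_n + 148y₁y_n, x₁y_n + y₁x_n) repeatedly.
  From (x_1, y_1) = (73, 6): x_2 = 73·73 + 148·6·6 = 10657; y_2 = 73·6 + 6·73 = 876.
  From (x_2, y_2) = (10657, 876): x_3 = 73·10657 + 148·6·876 = 1555849; y_3 = 73·876 + 6·10657 = 127890.
  From (x_3, y_3) = (1555849, 127890): x_4 = 73·1555849 + 148·6·127890 = 227143297; y_4 = 73·127890 + 6·1555849 = 18671064.
Step 3: Verify x_4² - 148·y_4² = 51594077372030209 - 51594077372030208 = 1 (should be 1). ✓

(x_1, y_1) = (73, 6); (x_4, y_4) = (227143297, 18671064).


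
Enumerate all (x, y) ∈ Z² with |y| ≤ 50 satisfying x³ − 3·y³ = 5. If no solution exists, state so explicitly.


The equation is x³ - 3y³ = 5. For fixed y, x³ = 3·y³ + 5, so a solution requires the RHS to be a perfect cube.
Strategy: iterate y from -50 to 50, compute RHS = 3·y³ + 5, and check whether it is a (positive or negative) perfect cube.
Check small values of y:
  y = 0: RHS = 5 is not a perfect cube.
  y = 1: RHS = 8 = (2)³ ⇒ x = 2 works.
  y = -1: RHS = 2 is not a perfect cube.
  y = 2: RHS = 29 is not a perfect cube.
  y = -2: RHS = -19 is not a perfect cube.
  y = 3: RHS = 86 is not a perfect cube.
  y = -3: RHS = -76 is not a perfect cube.
Continuing the search up to |y| = 50 finds no further solutions beyond those listed.
Collected solutions: (2, 1).

Solutions (with |y| ≤ 50): (2, 1).


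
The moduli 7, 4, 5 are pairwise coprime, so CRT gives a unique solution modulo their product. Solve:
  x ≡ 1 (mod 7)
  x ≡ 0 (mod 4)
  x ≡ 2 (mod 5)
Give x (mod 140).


Moduli 7, 4, 5 are pairwise coprime; by CRT there is a unique solution modulo M = 7 · 4 · 5 = 140.
Solve pairwise, accumulating the modulus:
  Start with x ≡ 1 (mod 7).
  Combine with x ≡ 0 (mod 4): since gcd(7, 4) = 1, we get a unique residue mod 28.
    Write x = 1 + 7·t and substitute into x ≡ 0 (mod 4): 7·t ≡ 0 − 1 = -1 (mod 4).
    Reduce coefficients mod 4: 3·t ≡ 3 (mod 4).
    The inverse of 3 mod 4 is 3 (since 3·3 = 9 = 2·4 + 1), so t ≡ 3·3 = 9 ≡ 1 (mod 4).
    Then x = 1 + 7·1 = 8, valid modulo lcm(7, 4) = 28: x ≡ 8 (mod 28).
  Combine with x ≡ 2 (mod 5): since gcd(28, 5) = 1, we get a unique residue mod 140.
    Write x = 8 + 28·t and substitute into x ≡ 2 (mod 5): 28·t ≡ 2 − 8 = -6 (mod 5).
    Reduce coefficients mod 5: 3·t ≡ 4 (mod 5).
    The inverse of 3 mod 5 is 2 (since 3·2 = 6 = 1·5 + 1), so t ≡ 2·4 = 8 ≡ 3 (mod 5).
    Then x = 8 + 28·3 = 92, valid modulo lcm(28, 5) = 140: x ≡ 92 (mod 140).
Verify: 92 mod 7 = 1 ✓, 92 mod 4 = 0 ✓, 92 mod 5 = 2 ✓.

x ≡ 92 (mod 140).


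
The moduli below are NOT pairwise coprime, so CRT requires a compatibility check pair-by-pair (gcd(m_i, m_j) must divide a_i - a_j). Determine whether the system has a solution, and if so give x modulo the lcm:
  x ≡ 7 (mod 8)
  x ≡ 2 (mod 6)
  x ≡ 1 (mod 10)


Moduli 8, 6, 10 are not pairwise coprime, so CRT works modulo lcm(m_i) when all pairwise compatibility conditions hold.
Pairwise compatibility: gcd(m_i, m_j) must divide a_i - a_j for every pair.
Merge one congruence at a time:
  Start: x ≡ 7 (mod 8).
  Combine with x ≡ 2 (mod 6): gcd(8, 6) = 2, and 2 - 7 = -5 is NOT divisible by 2.
    ⇒ system is inconsistent (no integer solution).

No solution (the system is inconsistent).


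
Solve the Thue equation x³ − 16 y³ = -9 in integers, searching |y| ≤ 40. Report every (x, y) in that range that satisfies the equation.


The equation is x³ - 16y³ = -9. For fixed y, x³ = 16·y³ − 9, so a solution requires the RHS to be a perfect cube.
Strategy: iterate y from -40 to 40, compute RHS = 16·y³ − 9, and check whether it is a (positive or negative) perfect cube.
Check small values of y:
  y = 0: RHS = -9 is not a perfect cube.
  y = 1: RHS = 7 is not a perfect cube.
  y = -1: RHS = -25 is not a perfect cube.
  y = 2: RHS = 119 is not a perfect cube.
  y = -2: RHS = -137 is not a perfect cube.
  y = 3: RHS = 423 is not a perfect cube.
  y = -3: RHS = -441 is not a perfect cube.
Continuing the search up to |y| = 40 finds no solutions either.
No (x, y) in the scanned range satisfies the equation.

No integer solutions with |y| ≤ 40.


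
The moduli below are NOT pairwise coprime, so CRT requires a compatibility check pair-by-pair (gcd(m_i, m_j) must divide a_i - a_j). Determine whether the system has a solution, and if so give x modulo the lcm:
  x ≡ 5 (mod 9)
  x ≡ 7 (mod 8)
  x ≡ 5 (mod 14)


Moduli 9, 8, 14 are not pairwise coprime, so CRT works modulo lcm(m_i) when all pairwise compatibility conditions hold.
Pairwise compatibility: gcd(m_i, m_j) must divide a_i - a_j for every pair.
Merge one congruence at a time:
  Start: x ≡ 5 (mod 9).
  Combine with x ≡ 7 (mod 8): gcd(9, 8) = 1; 7 - 5 = 2, which IS divisible by 1, so compatible.
    Write x = 5 + 9·t and substitute into x ≡ 7 (mod 8): 9·t ≡ 7 − 5 = 2 (mod 8).
    Reduce coefficients mod 8: 1·t ≡ 2 (mod 8).
    So t ≡ 2 (mod 8).
    Then x = 5 + 9·2 = 23, valid modulo lcm(9, 8) = 72: x ≡ 23 (mod 72).
  Combine with x ≡ 5 (mod 14): gcd(72, 14) = 2; 5 - 23 = -18, which IS divisible by 2, so compatible.
    Write x = 23 + 72·t and substitute into x ≡ 5 (mod 14): 72·t ≡ 5 − 23 = -18 (mod 14).
    Divide the congruence (and modulus) by g = 2: 36·t ≡ -9 (mod 7).
    Reduce coefficients mod 7: 1·t ≡ 5 (mod 7).
    So t ≡ 5 (mod 7).
    Then x = 23 + 72·5 = 383, valid modulo lcm(72, 14) = 504: x ≡ 383 (mod 504).
Verify: 383 mod 9 = 5, 383 mod 8 = 7, 383 mod 14 = 5.

x ≡ 383 (mod 504).


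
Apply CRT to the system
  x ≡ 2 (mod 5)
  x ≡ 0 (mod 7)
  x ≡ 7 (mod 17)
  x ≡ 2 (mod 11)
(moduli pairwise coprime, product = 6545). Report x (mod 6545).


Product of moduli M = 5 · 7 · 17 · 11 = 6545.
Merge one congruence at a time:
  Start: x ≡ 2 (mod 5).
  Combine with x ≡ 0 (mod 7); new modulus lcm = 35.
    Write x = 2 + 5·t and substitute into x ≡ 0 (mod 7): 5·t ≡ 0 − 2 = -2 (mod 7).
    Reduce coefficients mod 7: 5·t ≡ 5 (mod 7).
    The inverse of 5 mod 7 is 3 (since 5·3 = 15 = 2·7 + 1), so t ≡ 3·5 = 15 ≡ 1 (mod 7).
    Then x = 2 + 5·1 = 7, valid modulo lcm(5, 7) = 35: x ≡ 7 (mod 35).
  Combine with x ≡ 7 (mod 17); new modulus lcm = 595.
    Write x = 7 + 35·t and substitute into x ≡ 7 (mod 17): 35·t ≡ 7 − 7 = 0 (mod 17).
    Reduce coefficients mod 17: 1·t ≡ 0 (mod 17).
    So t ≡ 0 (mod 17).
    Then x = 7 + 35·0 = 7, valid modulo lcm(35, 17) = 595: x ≡ 7 (mod 595).
  Combine with x ≡ 2 (mod 11); new modulus lcm = 6545.
    Write x = 7 + 595·t and substitute into x ≡ 2 (mod 11): 595·t ≡ 2 − 7 = -5 (mod 11).
    Reduce coefficients mod 11: 1·t ≡ 6 (mod 11).
    So t ≡ 6 (mod 11).
    Then x = 7 + 595·6 = 3577, valid modulo lcm(595, 11) = 6545: x ≡ 3577 (mod 6545).
Verify against each original: 3577 mod 5 = 2, 3577 mod 7 = 0, 3577 mod 17 = 7, 3577 mod 11 = 2.

x ≡ 3577 (mod 6545).


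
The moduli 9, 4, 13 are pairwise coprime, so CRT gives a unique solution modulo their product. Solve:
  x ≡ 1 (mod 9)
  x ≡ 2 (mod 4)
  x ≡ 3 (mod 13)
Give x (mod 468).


Moduli 9, 4, 13 are pairwise coprime; by CRT there is a unique solution modulo M = 9 · 4 · 13 = 468.
Solve pairwise, accumulating the modulus:
  Start with x ≡ 1 (mod 9).
  Combine with x ≡ 2 (mod 4): since gcd(9, 4) = 1, we get a unique residue mod 36.
    Write x = 1 + 9·t and substitute into x ≡ 2 (mod 4): 9·t ≡ 2 − 1 = 1 (mod 4).
    Reduce coefficients mod 4: 1·t ≡ 1 (mod 4).
    So t ≡ 1 (mod 4).
    Then x = 1 + 9·1 = 10, valid modulo lcm(9, 4) = 36: x ≡ 10 (mod 36).
  Combine with x ≡ 3 (mod 13): since gcd(36, 13) = 1, we get a unique residue mod 468.
    Write x = 10 + 36·t and substitute into x ≡ 3 (mod 13): 36·t ≡ 3 − 10 = -7 (mod 13).
    Reduce coefficients mod 13: 10·t ≡ 6 (mod 13).
    The inverse of 10 mod 13 is 4 (since 10·4 = 40 = 3·13 + 1), so t ≡ 4·6 = 24 ≡ 11 (mod 13).
    Then x = 10 + 36·11 = 406, valid modulo lcm(36, 13) = 468: x ≡ 406 (mod 468).
Verify: 406 mod 9 = 1 ✓, 406 mod 4 = 2 ✓, 406 mod 13 = 3 ✓.

x ≡ 406 (mod 468).


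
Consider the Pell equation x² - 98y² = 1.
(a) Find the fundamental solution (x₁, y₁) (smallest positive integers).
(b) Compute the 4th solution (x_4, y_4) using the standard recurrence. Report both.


Step 1: Find the fundamental solution (x₁, y₁) of x² - 98y² = 1.
  Expand √98 as a continued fraction. a₀ = ⌊√98⌋ = 9; iterate m_{k+1} = d_k·a_k − m_k, d_{k+1} = (98 − m_{k+1}²)/d_k, a_{k+1} = ⌊(a₀ + m_{k+1})/d_{k+1}⌋ (starting m₀ = 0, d₀ = 1), with convergents p_k = a_k·p_{k-1} + p_{k-2}, q_k = a_k·q_{k-1} + q_{k-2} (p₋₁ = 1, q₋₁ = 0):
  k = 0: a₀ = 9; p₀/q₀ = 9/1; p₀² − 98·q₀² = 81 − 98 = -17.
  k = 1: m = 9, d = 17, a = ⌊(9 + 9)/17⌋ = 1; p/q = (1·9 + 1)/(1·1 + 0) = 10/1; p² − 98·q² = 100 − 98 = 2.
  k = 2: m = 8, d = 2, a = ⌊(9 + 8)/2⌋ = 8; p/q = (8·10 + 9)/(8·1 + 1) = 89/9; p² − 98·q² = 7921 − 7938 = -17.
  k = 3: m = 8, d = 17, a = ⌊(9 + 8)/17⌋ = 1; p/q = (1·89 + 10)/(1·9 + 1) = 99/10; p² − 98·q² = 9801 − 9800 = 1.
  The first convergent with p² − 98·q² = 1 gives the fundamental solution (x₁, y₁) = (99, 10).
Step 2: Apply the recurrence (x_{n+1}, y_{n+1}) = (x₁x_n + 98y₁y_n, x₁y_n + y₁x_n) repeatedly.
  From (x_1, y_1) = (99, 10): x_2 = 99·99 + 98·10·10 = 19601; y_2 = 99·10 + 10·99 = 1980.
  From (x_2, y_2) = (19601, 1980): x_3 = 99·19601 + 98·10·1980 = 3880899; y_3 = 99·1980 + 10·19601 = 392030.
  From (x_3, y_3) = (3880899, 392030): x_4 = 99·3880899 + 98·10·392030 = 768398401; y_4 = 99·392030 + 10·3880899 = 77619960.
Step 3: Verify x_4² - 98·y_4² = 590436102659356801 - 590436102659356800 = 1 (should be 1). ✓

(x_1, y_1) = (99, 10); (x_4, y_4) = (768398401, 77619960).


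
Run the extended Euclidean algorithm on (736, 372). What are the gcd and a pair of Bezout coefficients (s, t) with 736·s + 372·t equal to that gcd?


Euclidean algorithm on (736, 372) — divide until remainder is 0:
  736 = 1 · 372 + 364
  372 = 1 · 364 + 8
  364 = 45 · 8 + 4
  8 = 2 · 4 + 0
gcd(736, 372) = 4.
Track Bezout coefficients alongside the remainders: start with r₀ = 736 = a·1 + b·0 (s = 1, t = 0) and r₁ = 372 = a·0 + b·1 (s = 0, t = 1); each new remainder r_{k+1} = r_{k-1} − q_k·r_k inherits s_{k+1} = s_{k-1} − q_k·s_k, t_{k+1} = t_{k-1} − q_k·t_k, so r_k = a·s_k + b·t_k at every step:
  q = 1: r = 364, s = 1 − 1·0 = 1, t = 0 − 1·1 = -1  (check: 736·1 + 372·(-1) = 364)
  q = 1: r = 8, s = 0 − 1·1 = -1, t = 1 − 1·(-1) = 2  (check: 736·(-1) + 372·2 = 8)
  q = 45: r = 4, s = 1 − 45·(-1) = 46, t = -1 − 45·2 = -91  (check: 736·46 + 372·(-91) = 4)
The row with r = 4 (the gcd) gives the Bezout coefficients s = 46, t = -91.
Result: 736 · (46) + 372 · (-91) = 4.

gcd(736, 372) = 4; s = 46, t = -91 (check: 736·46 + 372·(-91) = 4).


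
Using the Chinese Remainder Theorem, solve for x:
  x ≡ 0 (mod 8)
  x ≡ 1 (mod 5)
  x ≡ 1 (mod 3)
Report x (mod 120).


Moduli 8, 5, 3 are pairwise coprime; by CRT there is a unique solution modulo M = 8 · 5 · 3 = 120.
Solve pairwise, accumulating the modulus:
  Start with x ≡ 0 (mod 8).
  Combine with x ≡ 1 (mod 5): since gcd(8, 5) = 1, we get a unique residue mod 40.
    Write x = 0 + 8·t and substitute into x ≡ 1 (mod 5): 8·t ≡ 1 − 0 = 1 (mod 5).
    Reduce coefficients mod 5: 3·t ≡ 1 (mod 5).
    The inverse of 3 mod 5 is 2 (since 3·2 = 6 = 1·5 + 1), so t ≡ 2·1 = 2 ≡ 2 (mod 5).
    Then x = 0 + 8·2 = 16, valid modulo lcm(8, 5) = 40: x ≡ 16 (mod 40).
  Combine with x ≡ 1 (mod 3): since gcd(40, 3) = 1, we get a unique residue mod 120.
    Write x = 16 + 40·t and substitute into x ≡ 1 (mod 3): 40·t ≡ 1 − 16 = -15 (mod 3).
    Reduce coefficients mod 3: 1·t ≡ 0 (mod 3).
    So t ≡ 0 (mod 3).
    Then x = 16 + 40·0 = 16, valid modulo lcm(40, 3) = 120: x ≡ 16 (mod 120).
Verify: 16 mod 8 = 0 ✓, 16 mod 5 = 1 ✓, 16 mod 3 = 1 ✓.

x ≡ 16 (mod 120).


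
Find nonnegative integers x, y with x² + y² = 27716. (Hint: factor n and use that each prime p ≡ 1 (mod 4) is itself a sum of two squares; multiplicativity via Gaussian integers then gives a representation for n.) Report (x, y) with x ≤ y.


Step 1: Factor n = 27716 = 2^2 · 13^2 · 41.
Step 2: Check the mod-4 condition on each prime factor: 2 = 2 (special); 13 ≡ 1 (mod 4), exponent 2; 41 ≡ 1 (mod 4), exponent 1.
All primes ≡ 3 (mod 4) appear to even exponent (or don't appear), so by the two-squares theorem n IS expressible as a sum of two squares.
Step 3: Build a representation. Group n = k² · m with k = 2 and m = 13 · 13 · 41 = 6929 (a product of primes ≡ 1 (mod 4)); a representation of m scales to one of n via (k·x)² + (k·y)² = k²(x² + y²). Each prime p ≡ 1 (mod 4) is itself a sum of two squares; find a² by testing p − a² for a perfect square:
  13: 13 − 1² = 12, 13 − 2² = 9 = 3² ⇒ 13 = 2² + 3².
  41: 41 − 1² = 40, 41 − 2² = 37, 41 − 3² = 32, 41 − 4² = 25 = 5² ⇒ 41 = 4² + 5².
  Combine using the Brahmagupta–Fibonacci identity (a² + b²)(c² + d²) = (ac − bd)² + (ad + bc)² = (ac + bd)² + (ad − bc)²:
  13 · 13 = 169: from (2² + 3²)(2² + 3²), take (2·2 − 3·3, 2·3 + 3·2) = (4 − 9, 6 + 6) = (-5, 12); dropping signs (only squares matter) gives (5, 12); check 5² + 12² = 25 + 144 = 169 ✓.
  169 · 41 = 6929: from (5² + 12²)(4² + 5²), take (5·4 − 12·5, 5·5 + 12·4) = (20 − 60, 25 + 48) = (-40, 73); dropping signs (only squares matter) gives (40, 73); check 40² + 73² = 1600 + 5329 = 6929 ✓.
  Scale by k = 2: (2·40, 2·73) = (80, 146).
Step 4: Order so x ≤ y and verify: 80² + 146² = 6400 + 21316 = 27716 = n. ✓

n = 27716 = 80² + 146² (one valid representation with x ≤ y).


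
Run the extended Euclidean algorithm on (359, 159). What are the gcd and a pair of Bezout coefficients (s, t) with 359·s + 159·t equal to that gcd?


Euclidean algorithm on (359, 159) — divide until remainder is 0:
  359 = 2 · 159 + 41
  159 = 3 · 41 + 36
  41 = 1 · 36 + 5
  36 = 7 · 5 + 1
  5 = 5 · 1 + 0
gcd(359, 159) = 1.
Track Bezout coefficients alongside the remainders: start with r₀ = 359 = a·1 + b·0 (s = 1, t = 0) and r₁ = 159 = a·0 + b·1 (s = 0, t = 1); each new remainder r_{k+1} = r_{k-1} − q_k·r_k inherits s_{k+1} = s_{k-1} − q_k·s_k, t_{k+1} = t_{k-1} − q_k·t_k, so r_k = a·s_k + b·t_k at every step:
  q = 2: r = 41, s = 1 − 2·0 = 1, t = 0 − 2·1 = -2  (check: 359·1 + 159·(-2) = 41)
  q = 3: r = 36, s = 0 − 3·1 = -3, t = 1 − 3·(-2) = 7  (check: 359·(-3) + 159·7 = 36)
  q = 1: r = 5, s = 1 − 1·(-3) = 4, t = -2 − 1·7 = -9  (check: 359·4 + 159·(-9) = 5)
  q = 7: r = 1, s = -3 − 7·4 = -31, t = 7 − 7·(-9) = 70  (check: 359·(-31) + 159·70 = 1)
The row with r = 1 (the gcd) gives the Bezout coefficients s = -31, t = 70.
Result: 359 · (-31) + 159 · (70) = 1.

gcd(359, 159) = 1; s = -31, t = 70 (check: 359·(-31) + 159·70 = 1).


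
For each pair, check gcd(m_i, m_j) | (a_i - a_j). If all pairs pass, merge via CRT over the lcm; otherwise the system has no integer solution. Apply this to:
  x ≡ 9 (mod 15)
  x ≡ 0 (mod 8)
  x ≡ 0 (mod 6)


Moduli 15, 8, 6 are not pairwise coprime, so CRT works modulo lcm(m_i) when all pairwise compatibility conditions hold.
Pairwise compatibility: gcd(m_i, m_j) must divide a_i - a_j for every pair.
Merge one congruence at a time:
  Start: x ≡ 9 (mod 15).
  Combine with x ≡ 0 (mod 8): gcd(15, 8) = 1; 0 - 9 = -9, which IS divisible by 1, so compatible.
    Write x = 9 + 15·t and substitute into x ≡ 0 (mod 8): 15·t ≡ 0 − 9 = -9 (mod 8).
    Reduce coefficients mod 8: 7·t ≡ 7 (mod 8).
    The inverse of 7 mod 8 is 7 (since 7·7 = 49 = 6·8 + 1), so t ≡ 7·7 = 49 ≡ 1 (mod 8).
    Then x = 9 + 15·1 = 24, valid modulo lcm(15, 8) = 120: x ≡ 24 (mod 120).
  Combine with x ≡ 0 (mod 6): gcd(120, 6) = 6; 0 - 24 = -24, which IS divisible by 6, so compatible.
    Write x = 24 + 120·t and substitute into x ≡ 0 (mod 6): 120·t ≡ 0 − 24 = -24 (mod 6).
    Divide the congruence (and modulus) by g = 6: 20·t ≡ -4 (mod 1).
    Modulo 1 every t works; take t = 0.
    Then x = 24 + 120·0 = 24, valid modulo lcm(120, 6) = 120: x ≡ 24 (mod 120).
Verify: 24 mod 15 = 9, 24 mod 8 = 0, 24 mod 6 = 0.

x ≡ 24 (mod 120).


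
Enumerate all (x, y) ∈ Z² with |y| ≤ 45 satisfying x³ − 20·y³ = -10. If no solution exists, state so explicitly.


The equation is x³ - 20y³ = -10. For fixed y, x³ = 20·y³ − 10, so a solution requires the RHS to be a perfect cube.
Strategy: iterate y from -45 to 45, compute RHS = 20·y³ − 10, and check whether it is a (positive or negative) perfect cube.
Check small values of y:
  y = 0: RHS = -10 is not a perfect cube.
  y = 1: RHS = 10 is not a perfect cube.
  y = -1: RHS = -30 is not a perfect cube.
  y = 2: RHS = 150 is not a perfect cube.
  y = -2: RHS = -170 is not a perfect cube.
  y = 3: RHS = 530 is not a perfect cube.
  y = -3: RHS = -550 is not a perfect cube.
Continuing the search up to |y| = 45 finds no solutions either.
No (x, y) in the scanned range satisfies the equation.

No integer solutions with |y| ≤ 45.


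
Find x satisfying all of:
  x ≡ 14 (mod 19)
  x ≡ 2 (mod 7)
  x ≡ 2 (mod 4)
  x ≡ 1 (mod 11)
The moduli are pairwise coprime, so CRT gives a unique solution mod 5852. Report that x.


Product of moduli M = 19 · 7 · 4 · 11 = 5852.
Merge one congruence at a time:
  Start: x ≡ 14 (mod 19).
  Combine with x ≡ 2 (mod 7); new modulus lcm = 133.
    Write x = 14 + 19·t and substitute into x ≡ 2 (mod 7): 19·t ≡ 2 − 14 = -12 (mod 7).
    Reduce coefficients mod 7: 5·t ≡ 2 (mod 7).
    The inverse of 5 mod 7 is 3 (since 5·3 = 15 = 2·7 + 1), so t ≡ 3·2 = 6 ≡ 6 (mod 7).
    Then x = 14 + 19·6 = 128, valid modulo lcm(19, 7) = 133: x ≡ 128 (mod 133).
  Combine with x ≡ 2 (mod 4); new modulus lcm = 532.
    Write x = 128 + 133·t and substitute into x ≡ 2 (mod 4): 133·t ≡ 2 − 128 = -126 (mod 4).
    Reduce coefficients mod 4: 1·t ≡ 2 (mod 4).
    So t ≡ 2 (mod 4).
    Then x = 128 + 133·2 = 394, valid modulo lcm(133, 4) = 532: x ≡ 394 (mod 532).
  Combine with x ≡ 1 (mod 11); new modulus lcm = 5852.
    Write x = 394 + 532·t and substitute into x ≡ 1 (mod 11): 532·t ≡ 1 − 394 = -393 (mod 11).
    Reduce coefficients mod 11: 4·t ≡ 3 (mod 11).
    The inverse of 4 mod 11 is 3 (since 4·3 = 12 = 1·11 + 1), so t ≡ 3·3 = 9 ≡ 9 (mod 11).
    Then x = 394 + 532·9 = 5182, valid modulo lcm(532, 11) = 5852: x ≡ 5182 (mod 5852).
Verify against each original: 5182 mod 19 = 14, 5182 mod 7 = 2, 5182 mod 4 = 2, 5182 mod 11 = 1.

x ≡ 5182 (mod 5852).


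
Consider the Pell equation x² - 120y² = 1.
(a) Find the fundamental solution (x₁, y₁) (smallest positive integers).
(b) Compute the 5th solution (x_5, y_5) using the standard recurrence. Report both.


Step 1: Find the fundamental solution (x₁, y₁) of x² - 120y² = 1.
  Expand √120 as a continued fraction. a₀ = ⌊√120⌋ = 10; iterate m_{k+1} = d_k·a_k − m_k, d_{k+1} = (120 − m_{k+1}²)/d_k, a_{k+1} = ⌊(a₀ + m_{k+1})/d_{k+1}⌋ (starting m₀ = 0, d₀ = 1), with convergents p_k = a_k·p_{k-1} + p_{k-2}, q_k = a_k·q_{k-1} + q_{k-2} (p₋₁ = 1, q₋₁ = 0):
  k = 0: a₀ = 10; p₀/q₀ = 10/1; p₀² − 120·q₀² = 100 − 120 = -20.
  k = 1: m = 10, d = 20, a = ⌊(10 + 10)/20⌋ = 1; p/q = (1·10 + 1)/(1·1 + 0) = 11/1; p² − 120·q² = 121 − 120 = 1.
  The first convergent with p² − 120·q² = 1 gives the fundamental solution (x₁, y₁) = (11, 1).
Step 2: Apply the recurrence (x_{n+1}, y_{n+1}) = (x₁x_n + 120y₁y_n, x₁y_n + y₁x_n) repeatedly.
  From (x_1, y_1) = (11, 1): x_2 = 11·11 + 120·1·1 = 241; y_2 = 11·1 + 1·11 = 22.
  From (x_2, y_2) = (241, 22): x_3 = 11·241 + 120·1·22 = 5291; y_3 = 11·22 + 1·241 = 483.
  From (x_3, y_3) = (5291, 483): x_4 = 11·5291 + 120·1·483 = 116161; y_4 = 11·483 + 1·5291 = 10604.
  From (x_4, y_4) = (116161, 10604): x_5 = 11·116161 + 120·1·10604 = 2550251; y_5 = 11·10604 + 1·116161 = 232805.
Step 3: Verify x_5² - 120·y_5² = 6503780163001 - 6503780163000 = 1 (should be 1). ✓

(x_1, y_1) = (11, 1); (x_5, y_5) = (2550251, 232805).


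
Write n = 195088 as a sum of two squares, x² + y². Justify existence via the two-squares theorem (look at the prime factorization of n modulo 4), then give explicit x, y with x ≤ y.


Step 1: Factor n = 195088 = 2^4 · 89 · 137.
Step 2: Check the mod-4 condition on each prime factor: 2 = 2 (special); 89 ≡ 1 (mod 4), exponent 1; 137 ≡ 1 (mod 4), exponent 1.
All primes ≡ 3 (mod 4) appear to even exponent (or don't appear), so by the two-squares theorem n IS expressible as a sum of two squares.
Step 3: Build a representation. Group n = k² · m with k = 4 and m = 89 · 137 = 12193 (a product of primes ≡ 1 (mod 4)); a representation of m scales to one of n via (k·x)² + (k·y)² = k²(x² + y²). Each prime p ≡ 1 (mod 4) is itself a sum of two squares; find a² by testing p − a² for a perfect square:
  89: 89 − 1² = 88, 89 − 2² = 85, 89 − 3² = 80, 89 − 4² = 73, 89 − 5² = 64 = 8² ⇒ 89 = 5² + 8².
  137: 137 − 1² = 136, 137 − 2² = 133, 137 − 3² = 128, 137 − 4² = 121 = 11² ⇒ 137 = 4² + 11².
  Combine using the Brahmagupta–Fibonacci identity (a² + b²)(c² + d²) = (ac − bd)² + (ad + bc)² = (ac + bd)² + (ad − bc)²:
  89 · 137 = 12193: from (5² + 8²)(4² + 11²), take (5·4 − 8·11, 5·11 + 8·4) = (20 − 88, 55 + 32) = (-68, 87); dropping signs (only squares matter) gives (68, 87); check 68² + 87² = 4624 + 7569 = 12193 ✓.
  Scale by k = 4: (4·68, 4·87) = (272, 348).
Step 4: Order so x ≤ y and verify: 272² + 348² = 73984 + 121104 = 195088 = n. ✓

n = 195088 = 272² + 348² (one valid representation with x ≤ y).


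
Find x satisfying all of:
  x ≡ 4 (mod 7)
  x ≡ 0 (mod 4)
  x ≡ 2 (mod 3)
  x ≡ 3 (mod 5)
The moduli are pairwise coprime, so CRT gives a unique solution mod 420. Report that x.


Product of moduli M = 7 · 4 · 3 · 5 = 420.
Merge one congruence at a time:
  Start: x ≡ 4 (mod 7).
  Combine with x ≡ 0 (mod 4); new modulus lcm = 28.
    Write x = 4 + 7·t and substitute into x ≡ 0 (mod 4): 7·t ≡ 0 − 4 = -4 (mod 4).
    Reduce coefficients mod 4: 3·t ≡ 0 (mod 4).
    The inverse of 3 mod 4 is 3 (since 3·3 = 9 = 2·4 + 1), so t ≡ 3·0 = 0 ≡ 0 (mod 4).
    Then x = 4 + 7·0 = 4, valid modulo lcm(7, 4) = 28: x ≡ 4 (mod 28).
  Combine with x ≡ 2 (mod 3); new modulus lcm = 84.
    Write x = 4 + 28·t and substitute into x ≡ 2 (mod 3): 28·t ≡ 2 − 4 = -2 (mod 3).
    Reduce coefficients mod 3: 1·t ≡ 1 (mod 3).
    So t ≡ 1 (mod 3).
    Then x = 4 + 28·1 = 32, valid modulo lcm(28, 3) = 84: x ≡ 32 (mod 84).
  Combine with x ≡ 3 (mod 5); new modulus lcm = 420.
    Write x = 32 + 84·t and substitute into x ≡ 3 (mod 5): 84·t ≡ 3 − 32 = -29 (mod 5).
    Reduce coefficients mod 5: 4·t ≡ 1 (mod 5).
    The inverse of 4 mod 5 is 4 (since 4·4 = 16 = 3·5 + 1), so t ≡ 4·1 = 4 ≡ 4 (mod 5).
    Then x = 32 + 84·4 = 368, valid modulo lcm(84, 5) = 420: x ≡ 368 (mod 420).
Verify against each original: 368 mod 7 = 4, 368 mod 4 = 0, 368 mod 3 = 2, 368 mod 5 = 3.

x ≡ 368 (mod 420).


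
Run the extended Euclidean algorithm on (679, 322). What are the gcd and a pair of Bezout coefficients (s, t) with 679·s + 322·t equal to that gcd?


Euclidean algorithm on (679, 322) — divide until remainder is 0:
  679 = 2 · 322 + 35
  322 = 9 · 35 + 7
  35 = 5 · 7 + 0
gcd(679, 322) = 7.
Track Bezout coefficients alongside the remainders: start with r₀ = 679 = a·1 + b·0 (s = 1, t = 0) and r₁ = 322 = a·0 + b·1 (s = 0, t = 1); each new remainder r_{k+1} = r_{k-1} − q_k·r_k inherits s_{k+1} = s_{k-1} − q_k·s_k, t_{k+1} = t_{k-1} − q_k·t_k, so r_k = a·s_k + b·t_k at every step:
  q = 2: r = 35, s = 1 − 2·0 = 1, t = 0 − 2·1 = -2  (check: 679·1 + 322·(-2) = 35)
  q = 9: r = 7, s = 0 − 9·1 = -9, t = 1 − 9·(-2) = 19  (check: 679·(-9) + 322·19 = 7)
The row with r = 7 (the gcd) gives the Bezout coefficients s = -9, t = 19.
Result: 679 · (-9) + 322 · (19) = 7.

gcd(679, 322) = 7; s = -9, t = 19 (check: 679·(-9) + 322·19 = 7).


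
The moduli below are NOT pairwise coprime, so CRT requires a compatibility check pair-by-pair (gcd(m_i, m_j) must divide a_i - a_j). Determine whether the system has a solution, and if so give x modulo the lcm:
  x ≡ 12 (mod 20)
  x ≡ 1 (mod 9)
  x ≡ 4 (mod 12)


Moduli 20, 9, 12 are not pairwise coprime, so CRT works modulo lcm(m_i) when all pairwise compatibility conditions hold.
Pairwise compatibility: gcd(m_i, m_j) must divide a_i - a_j for every pair.
Merge one congruence at a time:
  Start: x ≡ 12 (mod 20).
  Combine with x ≡ 1 (mod 9): gcd(20, 9) = 1; 1 - 12 = -11, which IS divisible by 1, so compatible.
    Write x = 12 + 20·t and substitute into x ≡ 1 (mod 9): 20·t ≡ 1 − 12 = -11 (mod 9).
    Reduce coefficients mod 9: 2·t ≡ 7 (mod 9).
    The inverse of 2 mod 9 is 5 (since 2·5 = 10 = 1·9 + 1), so t ≡ 5·7 = 35 ≡ 8 (mod 9).
    Then x = 12 + 20·8 = 172, valid modulo lcm(20, 9) = 180: x ≡ 172 (mod 180).
  Combine with x ≡ 4 (mod 12): gcd(180, 12) = 12; 4 - 172 = -168, which IS divisible by 12, so compatible.
    Write x = 172 + 180·t and substitute into x ≡ 4 (mod 12): 180·t ≡ 4 − 172 = -168 (mod 12).
    Divide the congruence (and modulus) by g = 12: 15·t ≡ -14 (mod 1).
    Modulo 1 every t works; take t = 0.
    Then x = 172 + 180·0 = 172, valid modulo lcm(180, 12) = 180: x ≡ 172 (mod 180).
Verify: 172 mod 20 = 12, 172 mod 9 = 1, 172 mod 12 = 4.

x ≡ 172 (mod 180).


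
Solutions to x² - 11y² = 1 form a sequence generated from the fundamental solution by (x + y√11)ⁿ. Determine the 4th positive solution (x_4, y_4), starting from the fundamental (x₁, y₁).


Step 1: Find the fundamental solution (x₁, y₁) of x² - 11y² = 1.
  Expand √11 as a continued fraction. a₀ = ⌊√11⌋ = 3; iterate m_{k+1} = d_k·a_k − m_k, d_{k+1} = (11 − m_{k+1}²)/d_k, a_{k+1} = ⌊(a₀ + m_{k+1})/d_{k+1}⌋ (starting m₀ = 0, d₀ = 1), with convergents p_k = a_k·p_{k-1} + p_{k-2}, q_k = a_k·q_{k-1} + q_{k-2} (p₋₁ = 1, q₋₁ = 0):
  k = 0: a₀ = 3; p₀/q₀ = 3/1; p₀² − 11·q₀² = 9 − 11 = -2.
  k = 1: m = 3, d = 2, a = ⌊(3 + 3)/2⌋ = 3; p/q = (3·3 + 1)/(3·1 + 0) = 10/3; p² − 11·q² = 100 − 99 = 1.
  The first convergent with p² − 11·q² = 1 gives the fundamental solution (x₁, y₁) = (10, 3).
Step 2: Apply the recurrence (x_{n+1}, y_{n+1}) = (x₁x_n + 11y₁y_n, x₁y_n + y₁x_n) repeatedly.
  From (x_1, y_1) = (10, 3): x_2 = 10·10 + 11·3·3 = 199; y_2 = 10·3 + 3·10 = 60.
  From (x_2, y_2) = (199, 60): x_3 = 10·199 + 11·3·60 = 3970; y_3 = 10·60 + 3·199 = 1197.
  From (x_3, y_3) = (3970, 1197): x_4 = 10·3970 + 11·3·1197 = 79201; y_4 = 10·1197 + 3·3970 = 23880.
Step 3: Verify x_4² - 11·y_4² = 6272798401 - 6272798400 = 1 (should be 1). ✓

(x_1, y_1) = (10, 3); (x_4, y_4) = (79201, 23880).


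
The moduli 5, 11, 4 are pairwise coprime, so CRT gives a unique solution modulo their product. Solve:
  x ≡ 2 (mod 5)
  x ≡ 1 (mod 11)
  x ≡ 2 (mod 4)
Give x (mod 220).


Moduli 5, 11, 4 are pairwise coprime; by CRT there is a unique solution modulo M = 5 · 11 · 4 = 220.
Solve pairwise, accumulating the modulus:
  Start with x ≡ 2 (mod 5).
  Combine with x ≡ 1 (mod 11): since gcd(5, 11) = 1, we get a unique residue mod 55.
    Write x = 2 + 5·t and substitute into x ≡ 1 (mod 11): 5·t ≡ 1 − 2 = -1 (mod 11).
    Reduce coefficients mod 11: 5·t ≡ 10 (mod 11).
    The inverse of 5 mod 11 is 9 (since 5·9 = 45 = 4·11 + 1), so t ≡ 9·10 = 90 ≡ 2 (mod 11).
    Then x = 2 + 5·2 = 12, valid modulo lcm(5, 11) = 55: x ≡ 12 (mod 55).
  Combine with x ≡ 2 (mod 4): since gcd(55, 4) = 1, we get a unique residue mod 220.
    Write x = 12 + 55·t and substitute into x ≡ 2 (mod 4): 55·t ≡ 2 − 12 = -10 (mod 4).
    Reduce coefficients mod 4: 3·t ≡ 2 (mod 4).
    The inverse of 3 mod 4 is 3 (since 3·3 = 9 = 2·4 + 1), so t ≡ 3·2 = 6 ≡ 2 (mod 4).
    Then x = 12 + 55·2 = 122, valid modulo lcm(55, 4) = 220: x ≡ 122 (mod 220).
Verify: 122 mod 5 = 2 ✓, 122 mod 11 = 1 ✓, 122 mod 4 = 2 ✓.

x ≡ 122 (mod 220).
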